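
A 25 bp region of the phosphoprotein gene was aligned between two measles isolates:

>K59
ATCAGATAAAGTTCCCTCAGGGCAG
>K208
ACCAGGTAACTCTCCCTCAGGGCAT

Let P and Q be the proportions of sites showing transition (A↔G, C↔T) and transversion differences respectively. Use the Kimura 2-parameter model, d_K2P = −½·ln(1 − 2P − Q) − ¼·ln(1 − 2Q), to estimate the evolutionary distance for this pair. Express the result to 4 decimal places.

Differing sites — 2:T/C (Ti); 6:A/G (Ti); 10:A/C (Tv); 11:G/T (Tv); 12:T/C (Ti); 25:G/T (Tv).
Of the 6 differences, 3 transitions and 3 transversions over 25 sites: P = 3/25 = 0.120000, Q = 3/25 = 0.120000.
d = −0.5·ln(0.640000) − 0.25·ln(0.760000) = −0.5·(-0.446287) − 0.25·(-0.274437) = 0.2918.

0.2918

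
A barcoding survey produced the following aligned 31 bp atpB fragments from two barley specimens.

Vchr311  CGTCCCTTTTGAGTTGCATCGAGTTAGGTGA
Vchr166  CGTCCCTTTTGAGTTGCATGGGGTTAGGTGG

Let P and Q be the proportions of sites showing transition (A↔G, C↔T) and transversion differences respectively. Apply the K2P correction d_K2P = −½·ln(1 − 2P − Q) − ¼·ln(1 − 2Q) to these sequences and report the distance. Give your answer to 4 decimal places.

0.1046

Differing sites — 20:C/G (Tv); 22:A/G (Ti); 31:A/G (Ti).
Of the 3 differences, 2 transitions and 1 transversion over 31 sites: P = 2/31 = 0.064516, Q = 1/31 = 0.032258.
d = −0.5·ln(0.838710) − 0.25·ln(0.935484) = −0.5·(-0.175890) − 0.25·(-0.066691) = 0.1046.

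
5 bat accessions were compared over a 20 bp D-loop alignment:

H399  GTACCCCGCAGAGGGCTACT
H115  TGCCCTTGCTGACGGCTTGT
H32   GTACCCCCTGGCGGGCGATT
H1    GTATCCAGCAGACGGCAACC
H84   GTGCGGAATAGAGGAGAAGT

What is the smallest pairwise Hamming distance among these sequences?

Pairwise Hamming distances:
  H399 vs H115: 9
  H399 vs H32: 6
  H399 vs H1: 5
  H399 vs H84: 10
  H115 vs H32: 13
  H115 vs H1: 11
  H115 vs H84: 14
  H32 vs H1: 10
  H32 vs H84: 11
  H1 vs H84: 11
The smallest is 5, between H399 and H1.

5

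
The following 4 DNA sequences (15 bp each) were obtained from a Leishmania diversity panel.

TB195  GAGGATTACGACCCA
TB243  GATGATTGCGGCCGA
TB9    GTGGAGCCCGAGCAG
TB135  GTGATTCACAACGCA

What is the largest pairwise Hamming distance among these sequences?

10

Pairwise Hamming distances:
  TB195 vs TB243: 4
  TB195 vs TB9: 7
  TB195 vs TB135: 6
  TB243 vs TB9: 9
  TB243 vs TB135: 10
  TB9 vs TB135: 9
The largest is 10, between TB243 and TB135.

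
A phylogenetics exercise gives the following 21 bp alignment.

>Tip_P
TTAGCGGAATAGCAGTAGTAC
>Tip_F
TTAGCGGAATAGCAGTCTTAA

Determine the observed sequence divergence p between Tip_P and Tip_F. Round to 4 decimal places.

The sequences differ at positions 17 (A/C), 18 (G/T), 21 (C/A).
There are 3 differences over 21 sites, so p = 3/21 = 0.1429.

0.1429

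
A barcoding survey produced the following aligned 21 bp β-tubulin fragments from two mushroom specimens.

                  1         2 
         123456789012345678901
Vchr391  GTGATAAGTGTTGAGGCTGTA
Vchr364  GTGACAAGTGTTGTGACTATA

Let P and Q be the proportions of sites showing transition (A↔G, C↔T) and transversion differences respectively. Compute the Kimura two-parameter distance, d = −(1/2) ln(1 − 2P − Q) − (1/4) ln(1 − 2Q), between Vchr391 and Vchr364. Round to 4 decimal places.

The sequences differ at positions 5 (T/C, transition), 14 (A/T, transversion), 16 (G/A, transition), 19 (G/A, transition).
Of the 4 differences, 3 transitions and 1 transversion over 21 sites: P = 3/21 = 0.142857, Q = 1/21 = 0.047619.
d = −0.5·ln(0.666667) − 0.25·ln(0.904762) = −0.5·(-0.405465) − 0.25·(-0.100083) = 0.2278.

0.2278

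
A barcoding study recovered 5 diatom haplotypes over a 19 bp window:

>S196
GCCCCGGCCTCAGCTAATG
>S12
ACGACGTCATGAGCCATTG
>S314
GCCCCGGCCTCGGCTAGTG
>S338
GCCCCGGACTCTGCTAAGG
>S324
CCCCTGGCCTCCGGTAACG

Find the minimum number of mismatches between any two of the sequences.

Pairwise Hamming distances:
  S196 vs S12: 8
  S196 vs S314: 2
  S196 vs S338: 3
  S196 vs S324: 5
  S12 vs S314: 9
  S12 vs S338: 11
  S12 vs S324: 12
  S314 vs S338: 4
  S314 vs S324: 6
  S338 vs S324: 6
The smallest is 2, between S196 and S314.

2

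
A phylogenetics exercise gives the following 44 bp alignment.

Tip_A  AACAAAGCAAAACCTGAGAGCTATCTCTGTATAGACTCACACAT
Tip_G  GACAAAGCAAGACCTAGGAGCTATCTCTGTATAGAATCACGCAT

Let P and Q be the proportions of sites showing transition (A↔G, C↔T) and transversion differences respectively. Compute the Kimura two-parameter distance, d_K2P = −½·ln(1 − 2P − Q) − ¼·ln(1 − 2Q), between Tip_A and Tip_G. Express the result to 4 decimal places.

0.1555

The sequences differ at positions 1 (A/G, transition), 11 (A/G, transition), 16 (G/A, transition), 17 (A/G, transition), 36 (C/A, transversion), 41 (A/G, transition).
Of the 6 differences, 5 transitions and 1 transversion over 44 sites: P = 5/44 = 0.113636, Q = 1/44 = 0.022727.
d = −0.5·ln(0.750001) − 0.25·ln(0.954546) = −0.5·(-0.287681) − 0.25·(-0.046519) = 0.1555.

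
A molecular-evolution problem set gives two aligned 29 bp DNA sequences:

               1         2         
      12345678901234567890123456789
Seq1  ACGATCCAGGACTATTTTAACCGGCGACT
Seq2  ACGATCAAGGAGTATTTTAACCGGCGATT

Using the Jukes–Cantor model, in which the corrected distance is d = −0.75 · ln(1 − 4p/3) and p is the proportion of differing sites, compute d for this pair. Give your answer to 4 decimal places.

Differing sites — 7:C/A; 12:C/G; 28:C/T.
p = 3/29 = 0.103448.
d = −0.75 · ln(1 − (4/3)·0.103448) = −0.75 · ln(0.862069) = −0.75 · (-0.148420) = 0.1113.

0.1113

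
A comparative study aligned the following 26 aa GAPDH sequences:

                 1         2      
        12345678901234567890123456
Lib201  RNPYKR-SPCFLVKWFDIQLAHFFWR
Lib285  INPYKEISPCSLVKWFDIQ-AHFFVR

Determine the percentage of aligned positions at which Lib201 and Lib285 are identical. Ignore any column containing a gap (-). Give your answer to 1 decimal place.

Excluding the 2 gap columns leaves 24 comparable sites.
Mismatches occur at site 1 (R→I), site 6 (R→E), site 11 (F→S), site 25 (W→V).
20 of the 24 comparable sites match, so the percent identity is 20/24 × 100 = 83.3%.

83.3%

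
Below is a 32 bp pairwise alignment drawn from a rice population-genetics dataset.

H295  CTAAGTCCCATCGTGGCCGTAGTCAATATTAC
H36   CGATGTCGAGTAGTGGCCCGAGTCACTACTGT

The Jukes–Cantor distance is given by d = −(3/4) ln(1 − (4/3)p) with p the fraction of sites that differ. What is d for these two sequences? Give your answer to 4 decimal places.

The sequences differ at positions 2 (T/G), 4 (A/T), 8 (C/G), 9 (C/A), 10 (A/G), 12 (C/A), 19 (G/C), 20 (T/G), 26 (A/C), 29 (T/C), 31 (A/G), 32 (C/T).
p = 12/32 = 0.375000.
d = −0.75 · ln(1 − (4/3)·0.375000) = −0.75 · ln(0.500000) = −0.75 · (-0.693147) = 0.5199.

0.5199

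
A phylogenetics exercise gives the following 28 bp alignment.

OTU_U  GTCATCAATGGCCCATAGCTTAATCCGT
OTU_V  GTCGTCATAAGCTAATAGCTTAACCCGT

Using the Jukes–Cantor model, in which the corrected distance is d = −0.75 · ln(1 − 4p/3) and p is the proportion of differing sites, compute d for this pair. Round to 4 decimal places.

0.3041

Differing sites — 4:A/G; 8:A/T; 9:T/A; 10:G/A; 13:C/T; 14:C/A; 24:T/C.
p = 7/28 = 0.250000.
d = −0.75 · ln(1 − (4/3)·0.250000) = −0.75 · ln(0.666667) = −0.75 · (-0.405465) = 0.3041.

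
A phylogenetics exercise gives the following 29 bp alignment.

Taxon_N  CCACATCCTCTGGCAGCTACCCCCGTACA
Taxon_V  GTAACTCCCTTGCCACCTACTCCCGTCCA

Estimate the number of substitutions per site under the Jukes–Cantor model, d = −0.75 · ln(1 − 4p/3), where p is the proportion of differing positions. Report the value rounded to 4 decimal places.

0.4618

Mismatches occur at site 1 (C/G), site 2 (C/T), site 4 (C/A), site 5 (A/C), site 9 (T/C), site 10 (C/T), site 13 (G/C), site 16 (G/C), site 21 (C/T), site 27 (A/C).
p = 10/29 = 0.344828.
d = −0.75 · ln(1 − (4/3)·0.344828) = −0.75 · ln(0.540229) = −0.75 · (-0.615762) = 0.4618.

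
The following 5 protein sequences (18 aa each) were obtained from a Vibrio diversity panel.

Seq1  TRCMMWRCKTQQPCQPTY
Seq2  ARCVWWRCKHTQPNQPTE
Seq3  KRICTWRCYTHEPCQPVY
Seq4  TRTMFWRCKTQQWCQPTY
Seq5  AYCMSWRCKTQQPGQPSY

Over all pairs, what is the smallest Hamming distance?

Pairwise Hamming distances:
  Seq1 vs Seq2: 7
  Seq1 vs Seq3: 8
  Seq1 vs Seq4: 3
  Seq1 vs Seq5: 5
  Seq2 vs Seq3: 11
  Seq2 vs Seq4: 9
  Seq2 vs Seq5: 8
  Seq3 vs Seq4: 9
  Seq3 vs Seq5: 10
  Seq4 vs Seq5: 7
The smallest is 3, between Seq1 and Seq4.

3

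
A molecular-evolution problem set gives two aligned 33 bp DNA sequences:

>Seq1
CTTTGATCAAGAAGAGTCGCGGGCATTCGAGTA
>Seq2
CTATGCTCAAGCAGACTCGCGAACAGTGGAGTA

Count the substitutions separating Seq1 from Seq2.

Differing sites — 3:T/A; 6:A/C; 12:A/C; 16:G/C; 22:G/A; 23:G/A; 26:T/G; 28:C/G.
That gives 8 mismatches out of 33 aligned sites, so the Hamming distance is 8.

8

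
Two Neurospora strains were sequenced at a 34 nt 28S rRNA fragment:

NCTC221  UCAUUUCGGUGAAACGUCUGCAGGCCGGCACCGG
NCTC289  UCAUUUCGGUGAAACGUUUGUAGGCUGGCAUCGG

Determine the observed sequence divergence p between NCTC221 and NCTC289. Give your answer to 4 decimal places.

Differing sites — 18:C/U; 21:C/U; 26:C/U; 31:C/U.
There are 4 differences over 34 sites, so p = 4/34 = 0.1176.

0.1176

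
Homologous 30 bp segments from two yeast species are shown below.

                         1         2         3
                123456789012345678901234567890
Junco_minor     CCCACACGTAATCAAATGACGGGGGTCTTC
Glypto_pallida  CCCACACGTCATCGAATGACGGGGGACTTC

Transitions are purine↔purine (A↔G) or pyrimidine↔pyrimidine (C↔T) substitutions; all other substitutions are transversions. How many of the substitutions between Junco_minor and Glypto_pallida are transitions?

1

Mismatches occur at site 10 (A→C, transversion), site 14 (A→G, transition), site 26 (T→A, transversion).
Of the 3 differences, 1 transition and 2 transversions, so the answer is 1.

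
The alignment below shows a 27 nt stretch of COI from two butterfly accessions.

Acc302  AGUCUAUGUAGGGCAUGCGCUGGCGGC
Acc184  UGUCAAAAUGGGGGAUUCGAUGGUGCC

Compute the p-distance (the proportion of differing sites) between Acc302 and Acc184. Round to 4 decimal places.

0.3704

The sequences differ at positions 1 (A/U), 5 (U/A), 7 (U/A), 8 (G/A), 10 (A/G), 14 (C/G), 17 (G/U), 20 (C/A), 24 (C/U), 26 (G/C).
There are 10 differences over 27 sites, so p = 10/27 = 0.3704.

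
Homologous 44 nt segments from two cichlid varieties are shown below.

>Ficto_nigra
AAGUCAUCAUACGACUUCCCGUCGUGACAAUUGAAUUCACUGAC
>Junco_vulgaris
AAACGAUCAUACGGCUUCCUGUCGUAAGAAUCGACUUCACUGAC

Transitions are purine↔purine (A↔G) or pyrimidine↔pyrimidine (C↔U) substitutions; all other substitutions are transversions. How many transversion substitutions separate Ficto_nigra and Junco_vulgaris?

The sequences differ at positions 3 (G/A, transition), 4 (U/C, transition), 5 (C/G, transversion), 14 (A/G, transition), 20 (C/U, transition), 26 (G/A, transition), 28 (C/G, transversion), 32 (U/C, transition), 35 (A/C, transversion).
Of the 9 differences, 6 transitions and 3 transversions, so the answer is 3.

3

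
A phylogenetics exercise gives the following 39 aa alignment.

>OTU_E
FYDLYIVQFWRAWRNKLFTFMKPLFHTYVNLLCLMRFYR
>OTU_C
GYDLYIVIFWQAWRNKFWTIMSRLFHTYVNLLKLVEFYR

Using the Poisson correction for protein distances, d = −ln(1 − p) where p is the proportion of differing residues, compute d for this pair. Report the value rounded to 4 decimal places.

Differing sites — 1:F/G; 8:Q/I; 11:R/Q; 17:L/F; 18:F/W; 20:F/I; 22:K/S; 23:P/R; 33:C/K; 35:M/V; 36:R/E.
p = 11/39 = 0.282051.
d = −ln(1 − 0.282051) = −ln(0.717949) = 0.3314.

0.3314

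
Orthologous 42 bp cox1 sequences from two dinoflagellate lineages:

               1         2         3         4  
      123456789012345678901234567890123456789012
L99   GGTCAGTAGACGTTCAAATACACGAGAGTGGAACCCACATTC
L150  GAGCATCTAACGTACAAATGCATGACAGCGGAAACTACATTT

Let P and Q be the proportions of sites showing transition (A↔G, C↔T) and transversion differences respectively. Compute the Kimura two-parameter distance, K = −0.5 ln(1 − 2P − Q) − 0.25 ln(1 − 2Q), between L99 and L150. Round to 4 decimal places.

0.4551

Differing sites — 2:G/A (Ti); 3:T/G (Tv); 6:G/T (Tv); 7:T/C (Ti); 8:A/T (Tv); 9:G/A (Ti); 14:T/A (Tv); 20:A/G (Ti); 23:C/T (Ti); 26:G/C (Tv); 29:T/C (Ti); 34:C/A (Tv); 36:C/T (Ti); 42:C/T (Ti).
Of the 14 differences, 8 transitions and 6 transversions over 42 sites: P = 8/42 = 0.190476, Q = 6/42 = 0.142857.
d = −0.5·ln(0.476191) − 0.25·ln(0.714286) = −0.5·(-0.741936) − 0.25·(-0.336472) = 0.4551.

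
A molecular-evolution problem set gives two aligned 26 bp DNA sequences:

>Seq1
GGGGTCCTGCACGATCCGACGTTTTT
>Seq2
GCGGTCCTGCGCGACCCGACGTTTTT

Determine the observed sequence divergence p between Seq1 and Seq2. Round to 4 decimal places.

The sequences differ at positions 2 (G/C), 11 (A/G), 15 (T/C).
There are 3 differences over 26 sites, so p = 3/26 = 0.1154.

0.1154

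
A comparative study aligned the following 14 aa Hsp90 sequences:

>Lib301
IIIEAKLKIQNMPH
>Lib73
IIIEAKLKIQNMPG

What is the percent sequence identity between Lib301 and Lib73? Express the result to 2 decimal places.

92.86%

A single mismatch occurs at site 14 (H→G).
13 of the 14 sites match, so the percent identity is 13/14 × 100 = 92.86%.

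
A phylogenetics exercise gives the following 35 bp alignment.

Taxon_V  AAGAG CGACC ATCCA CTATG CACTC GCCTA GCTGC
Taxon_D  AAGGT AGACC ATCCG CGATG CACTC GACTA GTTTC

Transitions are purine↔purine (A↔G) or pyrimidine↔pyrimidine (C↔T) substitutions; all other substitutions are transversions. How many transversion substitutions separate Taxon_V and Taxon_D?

Differing sites — 4:A/G (Ti); 5:G/T (Tv); 6:C/A (Tv); 15:A/G (Ti); 17:T/G (Tv); 27:C/A (Tv); 32:C/T (Ti); 34:G/T (Tv).
Of the 8 differences, 3 transitions and 5 transversions, so the answer is 5.

5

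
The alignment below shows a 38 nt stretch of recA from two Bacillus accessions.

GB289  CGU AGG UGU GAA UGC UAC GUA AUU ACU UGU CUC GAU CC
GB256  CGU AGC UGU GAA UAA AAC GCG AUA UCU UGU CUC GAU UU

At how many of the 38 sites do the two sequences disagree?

10

Differing sites — 6:G/C; 14:G/A; 15:C/A; 16:U/A; 20:U/C; 21:A/G; 24:U/A; 25:A/U; 37:C/U; 38:C/U.
That gives 10 mismatches out of 38 aligned sites, so the Hamming distance is 10.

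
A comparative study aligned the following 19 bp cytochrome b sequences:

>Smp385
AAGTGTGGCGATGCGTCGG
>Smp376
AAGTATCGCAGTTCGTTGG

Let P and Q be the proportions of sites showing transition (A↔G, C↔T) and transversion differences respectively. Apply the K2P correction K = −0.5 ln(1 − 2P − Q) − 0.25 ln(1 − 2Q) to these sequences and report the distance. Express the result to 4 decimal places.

The sequences differ at positions 5 (G/A, transition), 7 (G/C, transversion), 10 (G/A, transition), 11 (A/G, transition), 13 (G/T, transversion), 17 (C/T, transition).
Of the 6 differences, 4 transitions and 2 transversions over 19 sites: P = 4/19 = 0.210526, Q = 2/19 = 0.105263.
d = −0.5·ln(0.473685) − 0.25·ln(0.789474) = −0.5·(-0.747213) − 0.25·(-0.236388) = 0.4327.

0.4327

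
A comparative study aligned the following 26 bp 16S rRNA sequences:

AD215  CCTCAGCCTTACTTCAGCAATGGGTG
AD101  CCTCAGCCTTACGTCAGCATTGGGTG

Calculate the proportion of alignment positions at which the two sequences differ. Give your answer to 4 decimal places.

0.0769

The sequences differ at positions 13 (T/G), 20 (A/T).
There are 2 differences over 26 sites, so p = 2/26 = 0.0769.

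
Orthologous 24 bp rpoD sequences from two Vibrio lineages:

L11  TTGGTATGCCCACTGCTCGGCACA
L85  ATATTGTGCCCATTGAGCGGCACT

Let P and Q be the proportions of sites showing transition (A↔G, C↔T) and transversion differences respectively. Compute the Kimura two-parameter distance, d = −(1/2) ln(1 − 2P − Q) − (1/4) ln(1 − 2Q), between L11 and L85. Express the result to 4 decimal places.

Differing sites — 1:T/A (Tv); 3:G/A (Ti); 4:G/T (Tv); 6:A/G (Ti); 13:C/T (Ti); 16:C/A (Tv); 17:T/G (Tv); 24:A/T (Tv).
Of the 8 differences, 3 transitions and 5 transversions over 24 sites: P = 3/24 = 0.125000, Q = 5/24 = 0.208333.
d = −0.5·ln(0.541667) − 0.25·ln(0.583334) = −0.5·(-0.613104) − 0.25·(-0.538995) = 0.4413.

0.4413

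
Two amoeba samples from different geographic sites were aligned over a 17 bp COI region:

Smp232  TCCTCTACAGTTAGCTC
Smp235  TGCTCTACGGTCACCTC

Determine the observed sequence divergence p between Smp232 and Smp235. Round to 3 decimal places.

Differing sites — 2:C/G; 9:A/G; 12:T/C; 14:G/C.
There are 4 differences over 17 sites, so p = 4/17 = 0.235.

0.235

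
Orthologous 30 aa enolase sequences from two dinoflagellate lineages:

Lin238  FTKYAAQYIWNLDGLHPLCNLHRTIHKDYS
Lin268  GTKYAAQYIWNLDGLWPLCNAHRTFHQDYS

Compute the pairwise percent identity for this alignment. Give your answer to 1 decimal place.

Mismatches occur at site 1 (F↔G), site 16 (H↔W), site 21 (L↔A), site 25 (I↔F), site 27 (K↔Q).
25 of the 30 sites match, so the percent identity is 25/30 × 100 = 83.3%.

83.3%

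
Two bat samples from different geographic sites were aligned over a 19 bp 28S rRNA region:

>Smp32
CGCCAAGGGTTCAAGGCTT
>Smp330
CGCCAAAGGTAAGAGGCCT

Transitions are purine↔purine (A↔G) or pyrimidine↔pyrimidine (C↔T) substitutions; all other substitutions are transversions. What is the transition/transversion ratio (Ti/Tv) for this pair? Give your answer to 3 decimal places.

Mismatches occur at site 7 (G↔A, transition), site 11 (T↔A, transversion), site 12 (C↔A, transversion), site 13 (A↔G, transition), site 18 (T↔C, transition).
Of the 5 differences, 3 transitions and 2 transversions, so Ti/Tv = 3/2 = 1.500.

1.500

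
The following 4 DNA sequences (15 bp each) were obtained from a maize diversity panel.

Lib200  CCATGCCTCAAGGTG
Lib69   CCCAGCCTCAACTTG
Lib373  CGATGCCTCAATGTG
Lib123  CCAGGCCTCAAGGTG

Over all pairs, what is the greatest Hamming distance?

Pairwise Hamming distances:
  Lib200 vs Lib69: 4
  Lib200 vs Lib373: 2
  Lib200 vs Lib123: 1
  Lib69 vs Lib373: 5
  Lib69 vs Lib123: 4
  Lib373 vs Lib123: 3
The largest is 5, between Lib69 and Lib373.

5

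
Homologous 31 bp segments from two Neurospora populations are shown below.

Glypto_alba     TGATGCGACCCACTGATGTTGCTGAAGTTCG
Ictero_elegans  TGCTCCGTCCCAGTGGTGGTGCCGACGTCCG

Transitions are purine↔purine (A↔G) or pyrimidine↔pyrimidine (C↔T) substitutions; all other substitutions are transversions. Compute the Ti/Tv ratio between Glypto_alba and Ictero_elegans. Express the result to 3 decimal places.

Mismatches occur at site 3 (A→C, transversion), site 5 (G→C, transversion), site 8 (A→T, transversion), site 13 (C→G, transversion), site 16 (A→G, transition), site 19 (T→G, transversion), site 23 (T→C, transition), site 26 (A→C, transversion), site 29 (T→C, transition).
Of the 9 differences, 3 transitions and 6 transversions, so Ti/Tv = 3/6 = 0.500.

0.500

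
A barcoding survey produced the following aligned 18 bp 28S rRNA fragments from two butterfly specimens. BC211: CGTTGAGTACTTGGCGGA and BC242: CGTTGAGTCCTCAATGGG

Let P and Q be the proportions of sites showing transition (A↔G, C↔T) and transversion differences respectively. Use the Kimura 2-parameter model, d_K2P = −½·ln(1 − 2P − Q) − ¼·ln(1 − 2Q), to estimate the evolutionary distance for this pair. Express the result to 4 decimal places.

0.5017

The sequences differ at positions 9 (A/C, transversion), 12 (T/C, transition), 13 (G/A, transition), 14 (G/A, transition), 15 (C/T, transition), 18 (A/G, transition).
Of the 6 differences, 5 transitions and 1 transversion over 18 sites: P = 5/18 = 0.277778, Q = 1/18 = 0.055556.
d = −0.5·ln(0.388888) − 0.25·ln(0.888888) = −0.5·(-0.944464) − 0.25·(-0.117784) = 0.5017.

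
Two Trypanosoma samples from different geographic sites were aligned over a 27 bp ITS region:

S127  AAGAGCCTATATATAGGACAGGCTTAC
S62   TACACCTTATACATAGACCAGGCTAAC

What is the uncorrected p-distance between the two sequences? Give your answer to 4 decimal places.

Mismatches occur at site 1 (A→T), site 3 (G→C), site 5 (G→C), site 7 (C→T), site 12 (T→C), site 17 (G→A), site 18 (A→C), site 25 (T→A).
There are 8 differences over 27 sites, so p = 8/27 = 0.2963.

0.2963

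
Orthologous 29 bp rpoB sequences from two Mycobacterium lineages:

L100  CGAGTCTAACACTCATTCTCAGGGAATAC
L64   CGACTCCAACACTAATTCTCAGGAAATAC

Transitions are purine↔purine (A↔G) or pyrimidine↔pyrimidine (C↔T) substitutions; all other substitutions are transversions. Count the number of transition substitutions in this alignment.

Differing sites — 4:G/C (Tv); 7:T/C (Ti); 14:C/A (Tv); 24:G/A (Ti).
Of the 4 differences, 2 transitions and 2 transversions, so the answer is 2.

2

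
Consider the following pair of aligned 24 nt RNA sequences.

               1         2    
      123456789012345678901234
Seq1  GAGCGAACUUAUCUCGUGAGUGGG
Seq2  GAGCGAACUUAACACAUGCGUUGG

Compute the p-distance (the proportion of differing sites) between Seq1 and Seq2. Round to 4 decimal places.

Differing sites — 12:U/A; 14:U/A; 16:G/A; 19:A/C; 22:G/U.
There are 5 differences over 24 sites, so p = 5/24 = 0.2083.

0.2083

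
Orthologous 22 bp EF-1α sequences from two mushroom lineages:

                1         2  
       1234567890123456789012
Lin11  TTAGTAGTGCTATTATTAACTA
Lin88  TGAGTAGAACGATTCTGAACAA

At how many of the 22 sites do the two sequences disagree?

The sequences differ at positions 2 (T/G), 8 (T/A), 9 (G/A), 11 (T/G), 15 (A/C), 17 (T/G), 21 (T/A).
That gives 7 mismatches out of 22 aligned sites, so the Hamming distance is 7.

7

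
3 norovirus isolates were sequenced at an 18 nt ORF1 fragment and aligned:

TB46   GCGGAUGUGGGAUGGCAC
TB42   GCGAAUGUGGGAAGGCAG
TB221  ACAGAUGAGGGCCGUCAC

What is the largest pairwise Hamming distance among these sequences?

Pairwise Hamming distances:
  TB46 vs TB42: 3
  TB46 vs TB221: 6
  TB42 vs TB221: 8
The largest is 8, between TB42 and TB221.

8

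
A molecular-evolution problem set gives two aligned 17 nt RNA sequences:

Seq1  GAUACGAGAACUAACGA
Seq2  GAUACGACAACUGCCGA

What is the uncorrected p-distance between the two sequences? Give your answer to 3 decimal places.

0.176

Differing sites — 8:G/C; 13:A/G; 14:A/C.
There are 3 differences over 17 sites, so p = 3/17 = 0.176.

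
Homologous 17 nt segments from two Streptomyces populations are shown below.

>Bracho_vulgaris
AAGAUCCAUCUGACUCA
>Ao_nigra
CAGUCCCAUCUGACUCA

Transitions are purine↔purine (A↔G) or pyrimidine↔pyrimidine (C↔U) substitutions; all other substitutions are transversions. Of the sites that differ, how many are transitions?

The sequences differ at positions 1 (A/C, transversion), 4 (A/U, transversion), 5 (U/C, transition).
Of the 3 differences, 1 transition and 2 transversions, so the answer is 1.

1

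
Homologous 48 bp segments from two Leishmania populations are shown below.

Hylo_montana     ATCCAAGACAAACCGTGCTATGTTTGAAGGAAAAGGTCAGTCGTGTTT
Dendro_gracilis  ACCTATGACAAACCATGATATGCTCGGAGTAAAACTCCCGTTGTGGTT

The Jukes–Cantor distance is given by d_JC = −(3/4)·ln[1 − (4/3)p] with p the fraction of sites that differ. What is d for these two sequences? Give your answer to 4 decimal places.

0.4042

Differing sites — 2:T/C; 4:C/T; 6:A/T; 15:G/A; 18:C/A; 23:T/C; 25:T/C; 27:A/G; 30:G/T; 35:G/C; 36:G/T; 37:T/C; 39:A/C; 42:C/T; 46:T/G.
p = 15/48 = 0.312500.
d = −0.75 · ln(1 − (4/3)·0.312500) = −0.75 · ln(0.583333) = −0.75 · (-0.538997) = 0.4042.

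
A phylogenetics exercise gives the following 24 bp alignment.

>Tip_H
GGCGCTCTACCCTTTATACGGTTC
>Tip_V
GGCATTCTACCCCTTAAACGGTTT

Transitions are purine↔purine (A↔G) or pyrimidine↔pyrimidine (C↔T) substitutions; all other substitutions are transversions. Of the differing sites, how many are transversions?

Mismatches occur at site 4 (G/A, transition), site 5 (C/T, transition), site 13 (T/C, transition), site 17 (T/A, transversion), site 24 (C/T, transition).
Of the 5 differences, 4 transitions and 1 transversion, so the answer is 1.

1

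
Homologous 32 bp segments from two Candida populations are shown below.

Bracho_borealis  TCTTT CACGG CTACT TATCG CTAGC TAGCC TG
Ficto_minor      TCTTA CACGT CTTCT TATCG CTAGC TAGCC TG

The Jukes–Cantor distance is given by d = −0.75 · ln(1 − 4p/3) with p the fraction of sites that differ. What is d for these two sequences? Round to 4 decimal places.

0.1001

Differing sites — 5:T/A; 10:G/T; 13:A/T.
p = 3/32 = 0.093750.
d = −0.75 · ln(1 − (4/3)·0.093750) = −0.75 · ln(0.875000) = −0.75 · (-0.133531) = 0.1001.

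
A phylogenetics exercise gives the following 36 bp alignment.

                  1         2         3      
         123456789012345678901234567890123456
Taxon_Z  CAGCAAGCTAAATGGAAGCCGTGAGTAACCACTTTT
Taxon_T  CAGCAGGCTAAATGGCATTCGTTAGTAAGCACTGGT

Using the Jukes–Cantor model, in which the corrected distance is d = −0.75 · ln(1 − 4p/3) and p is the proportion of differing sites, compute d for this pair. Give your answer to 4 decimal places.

Mismatches occur at site 6 (A→G), site 16 (A→C), site 18 (G→T), site 19 (C→T), site 23 (G→T), site 29 (C→G), site 34 (T→G), site 35 (T→G).
p = 8/36 = 0.222222.
d = −0.75 · ln(1 − (4/3)·0.222222) = −0.75 · ln(0.703704) = −0.75 · (-0.351397) = 0.2635.

0.2635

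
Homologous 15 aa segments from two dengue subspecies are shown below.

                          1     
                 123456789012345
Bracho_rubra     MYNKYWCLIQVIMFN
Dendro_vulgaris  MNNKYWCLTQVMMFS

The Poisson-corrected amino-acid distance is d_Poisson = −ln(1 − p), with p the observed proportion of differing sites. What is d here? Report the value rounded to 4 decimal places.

The sequences differ at positions 2 (Y/N), 9 (I/T), 12 (I/M), 15 (N/S).
p = 4/15 = 0.266667.
d = −ln(1 − 0.266667) = −ln(0.733333) = 0.3102.

0.3102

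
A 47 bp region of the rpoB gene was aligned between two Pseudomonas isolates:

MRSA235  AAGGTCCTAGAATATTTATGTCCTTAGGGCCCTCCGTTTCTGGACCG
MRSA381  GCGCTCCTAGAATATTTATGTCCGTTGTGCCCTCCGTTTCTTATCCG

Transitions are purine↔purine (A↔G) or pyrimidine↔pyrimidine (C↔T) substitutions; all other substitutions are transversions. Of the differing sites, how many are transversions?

The sequences differ at positions 1 (A/G, transition), 2 (A/C, transversion), 4 (G/C, transversion), 24 (T/G, transversion), 26 (A/T, transversion), 28 (G/T, transversion), 42 (G/T, transversion), 43 (G/A, transition), 44 (A/T, transversion).
Of the 9 differences, 2 transitions and 7 transversions, so the answer is 7.

7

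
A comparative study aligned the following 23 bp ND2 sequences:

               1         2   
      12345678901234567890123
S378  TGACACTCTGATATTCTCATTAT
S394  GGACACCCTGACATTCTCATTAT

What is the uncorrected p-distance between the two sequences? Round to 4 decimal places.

0.1304

Mismatches occur at site 1 (T→G), site 7 (T→C), site 12 (T→C).
There are 3 differences over 23 sites, so p = 3/23 = 0.1304.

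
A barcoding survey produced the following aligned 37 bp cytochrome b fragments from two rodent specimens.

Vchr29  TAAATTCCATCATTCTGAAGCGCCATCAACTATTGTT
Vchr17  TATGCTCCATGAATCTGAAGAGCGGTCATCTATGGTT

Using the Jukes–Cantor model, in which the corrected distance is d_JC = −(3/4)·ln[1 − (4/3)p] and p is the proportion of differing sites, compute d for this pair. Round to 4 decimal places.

0.3351

Mismatches occur at site 3 (A/T), site 4 (A/G), site 5 (T/C), site 11 (C/G), site 13 (T/A), site 21 (C/A), site 24 (C/G), site 25 (A/G), site 29 (A/T), site 34 (T/G).
p = 10/37 = 0.270270.
d = −0.75 · ln(1 − (4/3)·0.270270) = −0.75 · ln(0.639640) = −0.75 · (-0.446850) = 0.3351.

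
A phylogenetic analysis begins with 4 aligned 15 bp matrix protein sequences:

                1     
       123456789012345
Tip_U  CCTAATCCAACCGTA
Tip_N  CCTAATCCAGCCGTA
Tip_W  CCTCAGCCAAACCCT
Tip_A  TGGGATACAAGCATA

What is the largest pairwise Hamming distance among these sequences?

10

Pairwise Hamming distances:
  Tip_U vs Tip_N: 1
  Tip_U vs Tip_W: 6
  Tip_U vs Tip_A: 7
  Tip_N vs Tip_W: 7
  Tip_N vs Tip_A: 8
  Tip_W vs Tip_A: 10
The largest is 10, between Tip_W and Tip_A.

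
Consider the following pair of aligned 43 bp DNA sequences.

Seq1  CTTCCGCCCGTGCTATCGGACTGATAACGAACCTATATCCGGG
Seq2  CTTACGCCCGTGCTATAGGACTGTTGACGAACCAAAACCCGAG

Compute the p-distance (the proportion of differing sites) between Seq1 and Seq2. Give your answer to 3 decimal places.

Differing sites — 4:C/A; 17:C/A; 24:A/T; 26:A/G; 34:T/A; 36:T/A; 38:T/C; 42:G/A.
There are 8 differences over 43 sites, so p = 8/43 = 0.186.

0.186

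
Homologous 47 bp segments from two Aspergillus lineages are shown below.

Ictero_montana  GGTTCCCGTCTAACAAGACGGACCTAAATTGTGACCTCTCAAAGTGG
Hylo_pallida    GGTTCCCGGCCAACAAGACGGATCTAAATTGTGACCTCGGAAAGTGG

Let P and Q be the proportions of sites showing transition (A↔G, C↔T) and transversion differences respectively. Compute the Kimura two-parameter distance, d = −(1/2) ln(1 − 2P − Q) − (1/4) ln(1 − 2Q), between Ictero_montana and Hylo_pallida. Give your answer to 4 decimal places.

0.1148

Differing sites — 9:T/G (Tv); 11:T/C (Ti); 23:C/T (Ti); 39:T/G (Tv); 40:C/G (Tv).
Of the 5 differences, 2 transitions and 3 transversions over 47 sites: P = 2/47 = 0.042553, Q = 3/47 = 0.063830.
d = −0.5·ln(0.851064) − 0.25·ln(0.872340) = −0.5·(-0.161268) − 0.25·(-0.136576) = 0.1148.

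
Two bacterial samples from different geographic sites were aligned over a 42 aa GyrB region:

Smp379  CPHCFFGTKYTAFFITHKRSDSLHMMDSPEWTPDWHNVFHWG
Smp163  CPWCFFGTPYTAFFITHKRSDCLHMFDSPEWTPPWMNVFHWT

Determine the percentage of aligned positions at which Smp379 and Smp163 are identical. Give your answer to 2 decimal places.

83.33%

Mismatches occur at site 3 (H↔W), site 9 (K↔P), site 22 (S↔C), site 26 (M↔F), site 34 (D↔P), site 36 (H↔M), site 42 (G↔T).
35 of the 42 sites match, so the percent identity is 35/42 × 100 = 83.33%.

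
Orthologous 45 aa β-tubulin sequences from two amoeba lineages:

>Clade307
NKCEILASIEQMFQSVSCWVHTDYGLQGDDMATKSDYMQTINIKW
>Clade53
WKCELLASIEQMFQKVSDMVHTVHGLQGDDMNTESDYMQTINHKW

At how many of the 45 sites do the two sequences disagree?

Differing sites — 1:N/W; 5:I/L; 15:S/K; 18:C/D; 19:W/M; 23:D/V; 24:Y/H; 32:A/N; 34:K/E; 43:I/H.
That gives 10 mismatches out of 45 aligned sites, so the Hamming distance is 10.

10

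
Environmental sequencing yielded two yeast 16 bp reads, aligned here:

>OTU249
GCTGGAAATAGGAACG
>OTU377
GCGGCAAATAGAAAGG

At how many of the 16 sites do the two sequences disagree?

Differing sites — 3:T/G; 5:G/C; 12:G/A; 15:C/G.
That gives 4 mismatches out of 16 aligned sites, so the Hamming distance is 4.

4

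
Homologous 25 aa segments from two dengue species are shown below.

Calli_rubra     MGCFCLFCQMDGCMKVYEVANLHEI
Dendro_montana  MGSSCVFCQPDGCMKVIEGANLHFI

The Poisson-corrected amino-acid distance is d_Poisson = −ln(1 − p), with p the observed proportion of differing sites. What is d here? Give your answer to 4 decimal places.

Mismatches occur at site 3 (C/S), site 4 (F/S), site 6 (L/V), site 10 (M/P), site 17 (Y/I), site 19 (V/G), site 24 (E/F).
p = 7/25 = 0.280000.
d = −ln(1 − 0.280000) = −ln(0.720000) = 0.3285.

0.3285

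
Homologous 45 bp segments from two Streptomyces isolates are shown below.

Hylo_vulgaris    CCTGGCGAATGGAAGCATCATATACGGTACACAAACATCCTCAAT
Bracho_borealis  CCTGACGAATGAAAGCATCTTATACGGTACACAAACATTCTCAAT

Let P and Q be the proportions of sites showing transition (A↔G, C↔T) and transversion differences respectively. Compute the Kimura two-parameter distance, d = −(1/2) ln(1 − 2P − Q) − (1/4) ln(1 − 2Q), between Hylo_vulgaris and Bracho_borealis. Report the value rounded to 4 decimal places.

Differing sites — 5:G/A (Ti); 12:G/A (Ti); 20:A/T (Tv); 39:C/T (Ti).
Of the 4 differences, 3 transitions and 1 transversion over 45 sites: P = 3/45 = 0.066667, Q = 1/45 = 0.022222.
d = −0.5·ln(0.844444) − 0.25·ln(0.955556) = −0.5·(-0.169077) − 0.25·(-0.045462) = 0.0959.

0.0959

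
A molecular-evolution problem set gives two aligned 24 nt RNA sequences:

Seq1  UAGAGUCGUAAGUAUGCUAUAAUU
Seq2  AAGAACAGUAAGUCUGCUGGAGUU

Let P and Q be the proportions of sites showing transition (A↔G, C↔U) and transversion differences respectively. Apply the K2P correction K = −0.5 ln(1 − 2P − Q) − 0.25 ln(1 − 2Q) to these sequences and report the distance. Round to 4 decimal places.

0.4479

Mismatches occur at site 1 (U→A, transversion), site 5 (G→A, transition), site 6 (U→C, transition), site 7 (C→A, transversion), site 14 (A→C, transversion), site 19 (A→G, transition), site 20 (U→G, transversion), site 22 (A→G, transition).
Of the 8 differences, 4 transitions and 4 transversions over 24 sites: P = 4/24 = 0.166667, Q = 4/24 = 0.166667.
d = −0.5·ln(0.499999) − 0.25·ln(0.666666) = −0.5·(-0.693149) − 0.25·(-0.405466) = 0.4479.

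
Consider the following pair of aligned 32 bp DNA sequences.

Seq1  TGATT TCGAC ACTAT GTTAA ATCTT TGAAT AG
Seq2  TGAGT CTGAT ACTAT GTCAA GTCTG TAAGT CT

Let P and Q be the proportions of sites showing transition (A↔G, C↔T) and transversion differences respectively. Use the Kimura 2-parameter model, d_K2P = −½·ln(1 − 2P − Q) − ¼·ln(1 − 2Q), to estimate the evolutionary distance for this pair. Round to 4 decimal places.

Mismatches occur at site 4 (T/G, transversion), site 6 (T/C, transition), site 7 (C/T, transition), site 10 (C/T, transition), site 18 (T/C, transition), site 21 (A/G, transition), site 25 (T/G, transversion), site 27 (G/A, transition), site 29 (A/G, transition), site 31 (A/C, transversion), site 32 (G/T, transversion).
Of the 11 differences, 7 transitions and 4 transversions over 32 sites: P = 7/32 = 0.218750, Q = 4/32 = 0.125000.
d = −0.5·ln(0.437500) − 0.25·ln(0.750000) = −0.5·(-0.826679) − 0.25·(-0.287682) = 0.4853.

0.4853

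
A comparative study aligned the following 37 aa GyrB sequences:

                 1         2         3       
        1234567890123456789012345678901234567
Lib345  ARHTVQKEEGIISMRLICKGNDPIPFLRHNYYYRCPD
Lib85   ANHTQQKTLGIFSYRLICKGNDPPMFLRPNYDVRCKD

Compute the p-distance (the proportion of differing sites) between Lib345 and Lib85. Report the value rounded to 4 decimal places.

0.3243

The sequences differ at positions 2 (R/N), 5 (V/Q), 8 (E/T), 9 (E/L), 12 (I/F), 14 (M/Y), 24 (I/P), 25 (P/M), 29 (H/P), 32 (Y/D), 33 (Y/V), 36 (P/K).
There are 12 differences over 37 sites, so p = 12/37 = 0.3243.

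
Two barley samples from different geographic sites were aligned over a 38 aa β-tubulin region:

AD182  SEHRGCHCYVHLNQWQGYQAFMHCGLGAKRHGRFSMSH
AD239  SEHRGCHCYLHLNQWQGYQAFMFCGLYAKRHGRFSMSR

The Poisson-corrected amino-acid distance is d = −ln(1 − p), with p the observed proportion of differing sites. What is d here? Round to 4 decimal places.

The sequences differ at positions 10 (V/L), 23 (H/F), 27 (G/Y), 38 (H/R).
p = 4/38 = 0.105263.
d = −ln(1 − 0.105263) = −ln(0.894737) = 0.1112.

0.1112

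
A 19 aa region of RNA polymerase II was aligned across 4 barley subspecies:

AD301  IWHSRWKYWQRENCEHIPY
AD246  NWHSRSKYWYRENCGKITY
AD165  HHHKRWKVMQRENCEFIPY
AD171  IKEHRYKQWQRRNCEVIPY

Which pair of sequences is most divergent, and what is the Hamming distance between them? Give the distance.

11

Pairwise Hamming distances:
  AD301 vs AD246: 6
  AD301 vs AD165: 6
  AD301 vs AD171: 7
  AD246 vs AD165: 10
  AD246 vs AD171: 11
  AD165 vs AD171: 9
The largest is 11, between AD246 and AD171.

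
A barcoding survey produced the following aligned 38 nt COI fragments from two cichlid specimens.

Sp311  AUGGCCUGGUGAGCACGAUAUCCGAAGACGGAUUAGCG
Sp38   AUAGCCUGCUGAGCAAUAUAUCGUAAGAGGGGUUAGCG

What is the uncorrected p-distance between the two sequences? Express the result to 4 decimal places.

0.2105

Mismatches occur at site 3 (G/A), site 9 (G/C), site 16 (C/A), site 17 (G/U), site 23 (C/G), site 24 (G/U), site 29 (C/G), site 32 (A/G).
There are 8 differences over 38 sites, so p = 8/38 = 0.2105.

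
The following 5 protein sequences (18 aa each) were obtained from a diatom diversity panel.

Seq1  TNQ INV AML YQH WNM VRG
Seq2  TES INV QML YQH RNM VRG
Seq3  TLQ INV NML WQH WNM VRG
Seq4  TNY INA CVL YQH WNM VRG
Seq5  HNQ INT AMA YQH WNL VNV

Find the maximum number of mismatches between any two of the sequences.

Pairwise Hamming distances:
  Seq1 vs Seq2: 4
  Seq1 vs Seq3: 3
  Seq1 vs Seq4: 4
  Seq1 vs Seq5: 6
  Seq2 vs Seq3: 5
  Seq2 vs Seq4: 6
  Seq2 vs Seq5: 10
  Seq3 vs Seq4: 6
  Seq3 vs Seq5: 9
  Seq4 vs Seq5: 9
The largest is 10, between Seq2 and Seq5.

10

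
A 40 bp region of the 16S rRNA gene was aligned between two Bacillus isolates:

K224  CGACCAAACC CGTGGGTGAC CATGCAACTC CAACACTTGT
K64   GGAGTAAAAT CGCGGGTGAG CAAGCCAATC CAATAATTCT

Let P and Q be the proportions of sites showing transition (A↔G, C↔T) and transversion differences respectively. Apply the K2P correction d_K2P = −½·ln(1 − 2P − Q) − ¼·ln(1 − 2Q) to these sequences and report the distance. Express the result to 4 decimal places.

0.4262

Differing sites — 1:C/G (Tv); 4:C/G (Tv); 5:C/T (Ti); 9:C/A (Tv); 10:C/T (Ti); 13:T/C (Ti); 20:C/G (Tv); 23:T/A (Tv); 26:A/C (Tv); 28:C/A (Tv); 34:C/T (Ti); 36:C/A (Tv); 39:G/C (Tv).
Of the 13 differences, 4 transitions and 9 transversions over 40 sites: P = 4/40 = 0.100000, Q = 9/40 = 0.225000.
d = −0.5·ln(0.575000) − 0.25·ln(0.550000) = −0.5·(-0.553385) − 0.25·(-0.597837) = 0.4262.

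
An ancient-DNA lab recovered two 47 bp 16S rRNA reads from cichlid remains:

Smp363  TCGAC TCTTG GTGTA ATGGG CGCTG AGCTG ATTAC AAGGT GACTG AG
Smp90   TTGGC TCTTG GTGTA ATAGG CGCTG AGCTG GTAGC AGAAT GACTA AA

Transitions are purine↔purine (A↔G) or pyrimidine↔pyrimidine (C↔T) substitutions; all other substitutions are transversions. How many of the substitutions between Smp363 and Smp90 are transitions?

10

Mismatches occur at site 2 (C/T, transition), site 4 (A/G, transition), site 18 (G/A, transition), site 31 (A/G, transition), site 33 (T/A, transversion), site 34 (A/G, transition), site 37 (A/G, transition), site 38 (G/A, transition), site 39 (G/A, transition), site 45 (G/A, transition), site 47 (G/A, transition).
Of the 11 differences, 10 transitions and 1 transversion, so the answer is 10.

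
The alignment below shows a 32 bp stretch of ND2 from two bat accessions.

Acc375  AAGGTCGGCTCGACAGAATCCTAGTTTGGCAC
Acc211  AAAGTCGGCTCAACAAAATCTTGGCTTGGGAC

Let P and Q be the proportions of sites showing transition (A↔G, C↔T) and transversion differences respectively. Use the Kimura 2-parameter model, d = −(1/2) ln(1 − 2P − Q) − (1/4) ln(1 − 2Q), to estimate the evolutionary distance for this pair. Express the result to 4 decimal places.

0.2768

Differing sites — 3:G/A (Ti); 12:G/A (Ti); 16:G/A (Ti); 21:C/T (Ti); 23:A/G (Ti); 25:T/C (Ti); 30:C/G (Tv).
Of the 7 differences, 6 transitions and 1 transversion over 32 sites: P = 6/32 = 0.187500, Q = 1/32 = 0.031250.
d = −0.5·ln(0.593750) − 0.25·ln(0.937500) = −0.5·(-0.521297) − 0.25·(-0.064539) = 0.2768.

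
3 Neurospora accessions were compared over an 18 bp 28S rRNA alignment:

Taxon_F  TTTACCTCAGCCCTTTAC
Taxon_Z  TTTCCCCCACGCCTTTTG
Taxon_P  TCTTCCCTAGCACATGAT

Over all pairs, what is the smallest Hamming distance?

Pairwise Hamming distances:
  Taxon_F vs Taxon_Z: 6
  Taxon_F vs Taxon_P: 8
  Taxon_Z vs Taxon_P: 10
The smallest is 6, between Taxon_F and Taxon_Z.

6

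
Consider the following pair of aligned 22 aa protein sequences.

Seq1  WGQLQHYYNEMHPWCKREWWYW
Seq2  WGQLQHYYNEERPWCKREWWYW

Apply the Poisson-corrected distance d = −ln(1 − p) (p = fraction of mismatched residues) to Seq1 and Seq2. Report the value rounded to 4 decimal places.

0.0953

Mismatches occur at site 11 (M/E), site 12 (H/R).
p = 2/22 = 0.090909.
d = −ln(1 − 0.090909) = −ln(0.909091) = 0.0953.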